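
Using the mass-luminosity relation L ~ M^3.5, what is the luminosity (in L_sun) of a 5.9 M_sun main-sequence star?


L/L_sun = (M/M_sun)^3.5 = 5.9^3.5 = 498.8639

498.8639 L_sun


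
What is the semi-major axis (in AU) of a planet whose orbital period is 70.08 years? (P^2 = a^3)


a = P^(2/3) = 70.08^(2/3) = 16.9979

16.9979 AU


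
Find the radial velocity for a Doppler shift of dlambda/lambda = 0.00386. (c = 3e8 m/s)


v = (dlambda/lambda) * c = 0.00386 * 3e8 = 1.158e+06

1.158e+06 m/s


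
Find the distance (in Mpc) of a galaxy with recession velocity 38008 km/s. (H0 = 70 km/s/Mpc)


d = v / H0 = 38008 / 70 = 542.9714

542.9714 Mpc


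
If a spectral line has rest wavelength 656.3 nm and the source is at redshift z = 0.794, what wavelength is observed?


lam_obs = lam_emit * (1 + z) = 656.3 * (1 + 0.794) = 1177.4022

1177.4022 nm


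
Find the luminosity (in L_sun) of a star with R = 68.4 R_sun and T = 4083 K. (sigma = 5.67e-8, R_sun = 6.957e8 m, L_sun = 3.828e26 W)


R = 68.4 * 6.957e8 m = 4.758588e+10 m. L = 4*pi*R^2*sigma*T^4 = 4*pi*(4.758588e+10)^2 * 5.67e-8 * 4083^4 = 4.484010829e+29 W. L/L_sun = 4.484010829e+29 / 3.828e26 = 1171.3717

1171.3717 L_sun


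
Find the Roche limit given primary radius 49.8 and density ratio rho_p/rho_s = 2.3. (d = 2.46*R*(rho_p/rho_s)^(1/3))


d_Roche = 2.46 * 49.8 * 2.3^(1/3) = 161.7113

161.7113


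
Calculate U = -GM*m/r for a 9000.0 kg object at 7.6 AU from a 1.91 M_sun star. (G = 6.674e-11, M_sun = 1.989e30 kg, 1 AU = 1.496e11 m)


M = 1.91 * 1.989e30 kg = 3.79899e+30 kg; r = 7.6 AU * 1.496e11 m/AU = 1.13696e+12 m. U = -GM*m/r = -(6.674e-11 * 3.79899e+30 * 9000.0) / 1.13696e+12 = -2.007e+12

-2.007e+12 J


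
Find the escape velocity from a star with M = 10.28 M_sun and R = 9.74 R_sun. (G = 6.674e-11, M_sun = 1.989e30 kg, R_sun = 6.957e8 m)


M = 10.28 * 1.989e30 kg = 2.044692e+31 kg; R = 9.74 * 6.957e8 m = 6.776118e+09 m. v_esc = sqrt(2GM/R) = sqrt(2 * 6.674e-11 * 2.044692e+31 / 6.776118e+09) = 634646.0301

634646.0301 m/s


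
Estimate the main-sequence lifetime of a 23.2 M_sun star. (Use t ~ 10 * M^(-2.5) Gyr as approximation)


t = 10 * M^(-2.5) = 10 * 23.2^(-2.5) = 0.0039

0.0039 Gyr


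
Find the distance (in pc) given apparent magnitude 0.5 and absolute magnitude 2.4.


d = 10^((m - M + 5)/5) = 10^((0.5 - 2.4 + 5)/5) = 4.1687

4.1687 pc


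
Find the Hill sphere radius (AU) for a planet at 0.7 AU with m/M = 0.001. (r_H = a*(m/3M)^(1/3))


r_H = a * (m/3M)^(1/3) = 0.7 * (0.001/3)^(1/3) = 0.0485

0.0485 AU


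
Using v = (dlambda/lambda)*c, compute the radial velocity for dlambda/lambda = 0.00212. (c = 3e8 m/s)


v = (dlambda/lambda) * c = 0.00212 * 3e8 = 636000.0

636000.0 m/s


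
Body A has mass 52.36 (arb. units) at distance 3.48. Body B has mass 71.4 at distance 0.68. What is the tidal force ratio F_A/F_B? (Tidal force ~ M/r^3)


Ratio = (M1/r1^3) / (M2/r2^3) = (52.36/3.48^3) / (71.4/0.68^3) = 0.0055

0.0055


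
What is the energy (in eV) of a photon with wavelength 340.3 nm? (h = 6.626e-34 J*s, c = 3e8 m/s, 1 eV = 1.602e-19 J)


E = hc/lambda = 6.626e-34 * 3e8 / 3.403e-07 = 5.841e-19 J = 3.6463 eV

3.6463 eV


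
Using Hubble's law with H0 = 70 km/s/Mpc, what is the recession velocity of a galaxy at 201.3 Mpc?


v = H0 * d = 70 * 201.3 = 14091.0

14091.0 km/s


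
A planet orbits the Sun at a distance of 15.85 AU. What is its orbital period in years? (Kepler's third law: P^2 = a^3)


P = a^(3/2) = 15.85^1.5 = 63.1021

63.1021 years


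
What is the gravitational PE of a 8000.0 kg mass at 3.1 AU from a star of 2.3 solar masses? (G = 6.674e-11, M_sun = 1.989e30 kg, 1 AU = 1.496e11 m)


M = 2.3 * 1.989e30 kg = 4.5747e+30 kg; r = 3.1 AU * 1.496e11 m/AU = 4.6376e+11 m. U = -GM*m/r = -(6.674e-11 * 4.5747e+30 * 8000.0) / 4.6376e+11 = -5.267e+12

-5.267e+12 J


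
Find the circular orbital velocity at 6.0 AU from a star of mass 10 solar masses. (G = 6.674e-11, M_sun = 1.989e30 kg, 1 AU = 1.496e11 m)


v = sqrt(GM/r) = sqrt(6.674e-11 * 1.989e+31 / 8.976e+11) = 38456.4393

38456.4393 m/s


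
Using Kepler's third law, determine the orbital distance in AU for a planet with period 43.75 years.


a = P^(2/3) = 43.75^(2/3) = 12.4161

12.4161 AU


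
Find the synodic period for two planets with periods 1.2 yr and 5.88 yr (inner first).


1/P_syn = |1/P1 - 1/P2| = |1/1.2 - 1/5.88| => P_syn = 1.5077

1.5077 years


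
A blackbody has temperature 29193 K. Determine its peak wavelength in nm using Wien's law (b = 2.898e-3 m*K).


lam_max = b / T = 2.898e-3 / 29193 = 9.927e-08 m = 99.2704 nm

99.2704 nm


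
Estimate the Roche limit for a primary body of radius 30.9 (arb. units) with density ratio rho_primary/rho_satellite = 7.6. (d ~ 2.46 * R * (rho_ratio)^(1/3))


d_Roche = 2.46 * 30.9 * 7.6^(1/3) = 149.4508

149.4508


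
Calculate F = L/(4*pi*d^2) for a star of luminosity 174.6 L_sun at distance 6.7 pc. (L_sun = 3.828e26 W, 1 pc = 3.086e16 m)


F = L / (4*pi*d^2) = 6.684e+28 / (4*pi*(2.068e+17)^2) = 1.244e-07

1.244e-07 W/m^2


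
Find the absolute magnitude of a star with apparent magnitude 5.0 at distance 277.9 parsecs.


M = m - 5*log10(d) + 5 = 5.0 - 5*log10(277.9) + 5 = -2.2194

-2.2194


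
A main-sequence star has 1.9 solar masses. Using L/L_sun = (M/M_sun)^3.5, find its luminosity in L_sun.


L/L_sun = (M/M_sun)^3.5 = 1.9^3.5 = 9.4545

9.4545 L_sun


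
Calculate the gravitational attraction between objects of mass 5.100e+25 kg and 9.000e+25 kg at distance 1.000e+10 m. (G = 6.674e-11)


F = G*m1*m2/r^2 = 6.674e-11 * 5.100e+25 * 9.000e+25 / (1.000e+10)^2 = 6.674e-11 * 4.590e+51 / 1.000e+20 = 3.063e+21

3.063e+21 N


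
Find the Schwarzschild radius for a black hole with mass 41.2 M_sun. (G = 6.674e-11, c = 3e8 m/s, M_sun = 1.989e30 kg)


M = 41.2 * 1.989e30 kg = 8.19468e+31 kg. rs = 2GM/c^2 = 2 * 6.674e-11 * 8.19468e+31 / (3e8)^2 = 121536.2096

121536.2096 m


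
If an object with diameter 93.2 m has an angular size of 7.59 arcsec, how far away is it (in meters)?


D = size / theta_rad, theta_rad = 7.59 * pi/(180*3600) = 3.680e-05, D = 2.533e+06

2.533e+06 m


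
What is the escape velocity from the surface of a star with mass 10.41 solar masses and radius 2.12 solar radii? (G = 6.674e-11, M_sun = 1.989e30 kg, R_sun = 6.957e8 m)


M = 10.41 * 1.989e30 kg = 2.070549e+31 kg; R = 2.12 * 6.957e8 m = 1.474884e+09 m. v_esc = sqrt(2GM/R) = sqrt(2 * 6.674e-11 * 2.070549e+31 / 1.474884e+09) = 1.369e+06

1.369e+06 m/s


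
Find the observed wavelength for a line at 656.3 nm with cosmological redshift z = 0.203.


lam_obs = lam_emit * (1 + z) = 656.3 * (1 + 0.203) = 789.5289

789.5289 nm


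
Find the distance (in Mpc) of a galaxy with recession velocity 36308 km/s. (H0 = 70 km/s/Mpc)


d = v / H0 = 36308 / 70 = 518.6857

518.6857 Mpc


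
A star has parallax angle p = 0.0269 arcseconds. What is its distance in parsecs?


d = 1/p = 1/0.0269 = 37.1747

37.1747 pc


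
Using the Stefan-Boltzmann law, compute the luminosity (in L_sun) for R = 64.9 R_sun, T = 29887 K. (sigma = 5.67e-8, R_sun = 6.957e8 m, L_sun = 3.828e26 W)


R = 64.9 * 6.957e8 m = 4.515093e+10 m. L = 4*pi*R^2*sigma*T^4 = 4*pi*(4.515093e+10)^2 * 5.67e-8 * 29887^4 = 1.158925763e+33 W. L/L_sun = 1.158925763e+33 / 3.828e26 = 3.027e+06

3.027e+06 L_sun


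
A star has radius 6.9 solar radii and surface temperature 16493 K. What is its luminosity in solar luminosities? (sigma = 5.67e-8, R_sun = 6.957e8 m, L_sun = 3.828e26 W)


R = 6.9 * 6.957e8 m = 4.80033e+09 m. L = 4*pi*R^2*sigma*T^4 = 4*pi*(4.80033e+09)^2 * 5.67e-8 * 16493^4 = 1.21488102e+30 W. L/L_sun = 1.21488102e+30 / 3.828e26 = 3173.6704

3173.6704 L_sun


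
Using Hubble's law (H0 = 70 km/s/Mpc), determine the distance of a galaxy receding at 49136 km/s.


d = v / H0 = 49136 / 70 = 701.9429

701.9429 Mpc


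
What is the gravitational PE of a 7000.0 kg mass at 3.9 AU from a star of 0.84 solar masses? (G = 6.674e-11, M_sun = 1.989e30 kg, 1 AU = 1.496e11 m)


M = 0.84 * 1.989e30 kg = 1.67076e+30 kg; r = 3.9 AU * 1.496e11 m/AU = 5.8344e+11 m. U = -GM*m/r = -(6.674e-11 * 1.67076e+30 * 7000.0) / 5.8344e+11 = -1.338e+12

-1.338e+12 J


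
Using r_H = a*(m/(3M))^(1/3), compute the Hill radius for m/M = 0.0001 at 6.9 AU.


r_H = a * (m/3M)^(1/3) = 6.9 * (0.0001/3)^(1/3) = 0.2221

0.2221 AU


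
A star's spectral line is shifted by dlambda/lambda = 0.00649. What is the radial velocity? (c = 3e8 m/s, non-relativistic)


v = (dlambda/lambda) * c = 0.00649 * 3e8 = 1.947e+06

1.947e+06 m/s


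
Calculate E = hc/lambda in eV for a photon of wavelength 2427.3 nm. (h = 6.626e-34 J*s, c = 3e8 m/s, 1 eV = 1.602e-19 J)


E = hc/lambda = 6.626e-34 * 3e8 / 2.427e-06 = 8.189e-20 J = 0.5112 eV

0.5112 eV


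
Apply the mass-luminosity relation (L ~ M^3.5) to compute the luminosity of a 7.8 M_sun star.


L/L_sun = (M/M_sun)^3.5 = 7.8^3.5 = 1325.3516

1325.3516 L_sun


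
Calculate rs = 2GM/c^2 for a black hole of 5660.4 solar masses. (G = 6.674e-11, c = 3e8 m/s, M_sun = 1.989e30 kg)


M = 5660.4 * 1.989e30 kg = 1.12585356e+34 kg. rs = 2GM/c^2 = 2 * 6.674e-11 * 1.12585356e+34 / (3e8)^2 = 1.670e+07

1.670e+07 m


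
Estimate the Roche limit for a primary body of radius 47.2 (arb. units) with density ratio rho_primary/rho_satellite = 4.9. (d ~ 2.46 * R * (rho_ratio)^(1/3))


d_Roche = 2.46 * 47.2 * 4.9^(1/3) = 197.2161

197.2161


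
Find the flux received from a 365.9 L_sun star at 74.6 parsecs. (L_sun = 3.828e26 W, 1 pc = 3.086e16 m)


F = L / (4*pi*d^2) = 1.401e+29 / (4*pi*(2.302e+18)^2) = 2.103e-09

2.103e-09 W/m^2


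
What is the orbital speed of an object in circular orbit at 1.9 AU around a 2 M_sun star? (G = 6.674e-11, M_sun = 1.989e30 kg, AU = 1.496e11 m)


v = sqrt(GM/r) = sqrt(6.674e-11 * 3.978e+30 / 2.842e+11) = 30562.079

30562.079 m/s


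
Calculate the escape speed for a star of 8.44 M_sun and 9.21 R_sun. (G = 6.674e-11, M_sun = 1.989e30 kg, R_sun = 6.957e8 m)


M = 8.44 * 1.989e30 kg = 1.678716e+31 kg; R = 9.21 * 6.957e8 m = 6.407397e+09 m. v_esc = sqrt(2GM/R) = sqrt(2 * 6.674e-11 * 1.678716e+31 / 6.407397e+09) = 591365.3811

591365.3811 m/s


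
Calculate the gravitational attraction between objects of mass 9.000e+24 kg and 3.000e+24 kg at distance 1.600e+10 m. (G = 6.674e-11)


F = G*m1*m2/r^2 = 6.674e-11 * 9.000e+24 * 3.000e+24 / (1.600e+10)^2 = 6.674e-11 * 2.700e+49 / 2.560e+20 = 7.039e+18

7.039e+18 N


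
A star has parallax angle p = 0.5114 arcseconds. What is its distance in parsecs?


d = 1/p = 1/0.5114 = 1.9554

1.9554 pc


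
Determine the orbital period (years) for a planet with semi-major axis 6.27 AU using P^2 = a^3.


P = a^(3/2) = 6.27^1.5 = 15.7001

15.7001 years


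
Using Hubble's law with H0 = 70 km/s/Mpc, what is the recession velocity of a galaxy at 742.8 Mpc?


v = H0 * d = 70 * 742.8 = 51996.0

51996.0 km/s


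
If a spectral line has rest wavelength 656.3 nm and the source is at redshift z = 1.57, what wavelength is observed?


lam_obs = lam_emit * (1 + z) = 656.3 * (1 + 1.57) = 1686.691

1686.691 nm


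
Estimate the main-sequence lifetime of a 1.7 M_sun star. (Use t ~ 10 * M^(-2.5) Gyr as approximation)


t = 10 * M^(-2.5) = 10 * 1.7^(-2.5) = 2.6539

2.6539 Gyr


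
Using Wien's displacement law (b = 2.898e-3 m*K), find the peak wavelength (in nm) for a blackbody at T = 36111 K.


lam_max = b / T = 2.898e-3 / 36111 = 8.025e-08 m = 80.2526 nm

80.2526 nm


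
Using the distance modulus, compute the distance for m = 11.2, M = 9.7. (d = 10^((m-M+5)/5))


d = 10^((m - M + 5)/5) = 10^((11.2 - 9.7 + 5)/5) = 19.9526

19.9526 pc


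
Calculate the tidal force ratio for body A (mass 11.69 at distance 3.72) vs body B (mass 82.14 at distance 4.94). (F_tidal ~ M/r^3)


Ratio = (M1/r1^3) / (M2/r2^3) = (11.69/3.72^3) / (82.14/4.94^3) = 0.3333

0.3333


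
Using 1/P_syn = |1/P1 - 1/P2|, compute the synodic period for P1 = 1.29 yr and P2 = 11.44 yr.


1/P_syn = |1/P1 - 1/P2| = |1/1.29 - 1/11.44| => P_syn = 1.454

1.454 years


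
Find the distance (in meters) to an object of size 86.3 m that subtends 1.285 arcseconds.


D = size / theta_rad, theta_rad = 1.285 * pi/(180*3600) = 6.230e-06, D = 1.385e+07

1.385e+07 m


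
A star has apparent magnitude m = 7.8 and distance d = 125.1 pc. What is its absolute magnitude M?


M = m - 5*log10(d) + 5 = 7.8 - 5*log10(125.1) + 5 = 2.3137

2.3137


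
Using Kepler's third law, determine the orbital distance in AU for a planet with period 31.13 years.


a = P^(2/3) = 31.13^(2/3) = 9.8958

9.8958 AU


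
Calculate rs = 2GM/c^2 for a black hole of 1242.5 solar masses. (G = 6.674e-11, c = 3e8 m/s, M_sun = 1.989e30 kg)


M = 1242.5 * 1.989e30 kg = 2.4713325e+33 kg. rs = 2GM/c^2 = 2 * 6.674e-11 * 2.4713325e+33 / (3e8)^2 = 3.665e+06

3.665e+06 m


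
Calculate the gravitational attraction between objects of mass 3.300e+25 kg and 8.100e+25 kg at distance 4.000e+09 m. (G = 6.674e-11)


F = G*m1*m2/r^2 = 6.674e-11 * 3.300e+25 * 8.100e+25 / (4.000e+09)^2 = 6.674e-11 * 2.673e+51 / 1.600e+19 = 1.115e+22

1.115e+22 N


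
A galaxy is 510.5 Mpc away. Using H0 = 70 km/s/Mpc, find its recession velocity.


v = H0 * d = 70 * 510.5 = 35735.0

35735.0 km/s


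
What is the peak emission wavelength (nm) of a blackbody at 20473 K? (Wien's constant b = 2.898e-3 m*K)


lam_max = b / T = 2.898e-3 / 20473 = 1.416e-07 m = 141.5523 nm

141.5523 nm


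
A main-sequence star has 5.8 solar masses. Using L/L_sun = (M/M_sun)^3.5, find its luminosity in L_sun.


L/L_sun = (M/M_sun)^3.5 = 5.8^3.5 = 469.8919

469.8919 L_sun


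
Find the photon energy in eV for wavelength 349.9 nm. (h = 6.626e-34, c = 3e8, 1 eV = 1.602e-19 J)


E = hc/lambda = 6.626e-34 * 3e8 / 3.499e-07 = 5.681e-19 J = 3.5462 eV

3.5462 eV


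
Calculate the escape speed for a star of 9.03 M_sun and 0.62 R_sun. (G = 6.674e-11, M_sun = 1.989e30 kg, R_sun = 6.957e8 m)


M = 9.03 * 1.989e30 kg = 1.796067e+31 kg; R = 0.62 * 6.957e8 m = 4.31334e+08 m. v_esc = sqrt(2GM/R) = sqrt(2 * 6.674e-11 * 1.796067e+31 / 4.31334e+08) = 2.358e+06

2.358e+06 m/s


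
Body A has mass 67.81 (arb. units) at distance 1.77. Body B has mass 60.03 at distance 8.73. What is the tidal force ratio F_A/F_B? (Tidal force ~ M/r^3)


Ratio = (M1/r1^3) / (M2/r2^3) = (67.81/1.77^3) / (60.03/8.73^3) = 135.534

135.534


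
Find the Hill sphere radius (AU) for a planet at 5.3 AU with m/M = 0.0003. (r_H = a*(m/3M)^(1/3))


r_H = a * (m/3M)^(1/3) = 5.3 * (0.0003/3)^(1/3) = 0.246

0.246 AU


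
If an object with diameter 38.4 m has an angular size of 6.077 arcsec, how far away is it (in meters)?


D = size / theta_rad, theta_rad = 6.077 * pi/(180*3600) = 2.946e-05, D = 1.303e+06

1.303e+06 m


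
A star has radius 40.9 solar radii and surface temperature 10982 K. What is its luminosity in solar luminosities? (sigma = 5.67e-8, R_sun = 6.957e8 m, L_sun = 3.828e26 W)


R = 40.9 * 6.957e8 m = 2.845413e+10 m. L = 4*pi*R^2*sigma*T^4 = 4*pi*(2.845413e+10)^2 * 5.67e-8 * 10982^4 = 8.390914641e+30 W. L/L_sun = 8.390914641e+30 / 3.828e26 = 21919.8397

21919.8397 L_sun


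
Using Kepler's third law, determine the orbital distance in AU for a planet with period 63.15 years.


a = P^(2/3) = 63.15^(2/3) = 15.858

15.858 AU


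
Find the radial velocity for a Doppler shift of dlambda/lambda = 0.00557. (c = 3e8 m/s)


v = (dlambda/lambda) * c = 0.00557 * 3e8 = 1.671e+06

1.671e+06 m/s


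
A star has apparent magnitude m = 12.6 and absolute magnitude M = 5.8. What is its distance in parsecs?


d = 10^((m - M + 5)/5) = 10^((12.6 - 5.8 + 5)/5) = 229.0868

229.0868 pc


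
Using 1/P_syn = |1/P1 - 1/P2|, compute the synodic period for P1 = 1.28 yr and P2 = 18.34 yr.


1/P_syn = |1/P1 - 1/P2| = |1/1.28 - 1/18.34| => P_syn = 1.376

1.376 years


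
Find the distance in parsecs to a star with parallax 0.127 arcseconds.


d = 1/p = 1/0.127 = 7.874

7.874 pc


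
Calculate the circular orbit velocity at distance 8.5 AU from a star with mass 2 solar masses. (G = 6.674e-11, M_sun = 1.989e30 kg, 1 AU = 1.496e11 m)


v = sqrt(GM/r) = sqrt(6.674e-11 * 3.978e+30 / 1.272e+12) = 14449.4139

14449.4139 m/s


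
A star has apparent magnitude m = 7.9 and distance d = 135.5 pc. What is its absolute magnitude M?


M = m - 5*log10(d) + 5 = 7.9 - 5*log10(135.5) + 5 = 2.2403

2.2403


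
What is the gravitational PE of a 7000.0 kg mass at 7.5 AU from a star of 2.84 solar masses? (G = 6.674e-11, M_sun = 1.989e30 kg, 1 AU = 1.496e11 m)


M = 2.84 * 1.989e30 kg = 5.64876e+30 kg; r = 7.5 AU * 1.496e11 m/AU = 1.122e+12 m. U = -GM*m/r = -(6.674e-11 * 5.64876e+30 * 7000.0) / 1.122e+12 = -2.352e+12

-2.352e+12 J


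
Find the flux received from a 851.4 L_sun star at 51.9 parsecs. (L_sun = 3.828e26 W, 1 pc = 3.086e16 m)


F = L / (4*pi*d^2) = 3.259e+29 / (4*pi*(1.602e+18)^2) = 1.011e-08

1.011e-08 W/m^2


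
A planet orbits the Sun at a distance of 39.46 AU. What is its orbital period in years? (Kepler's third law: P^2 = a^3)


P = a^(3/2) = 39.46^1.5 = 247.8767

247.8767 years


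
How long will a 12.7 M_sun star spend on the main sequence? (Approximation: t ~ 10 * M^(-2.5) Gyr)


t = 10 * M^(-2.5) = 10 * 12.7^(-2.5) = 0.0174

0.0174 Gyr


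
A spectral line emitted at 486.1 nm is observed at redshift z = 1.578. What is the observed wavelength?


lam_obs = lam_emit * (1 + z) = 486.1 * (1 + 1.578) = 1253.1658

1253.1658 nm


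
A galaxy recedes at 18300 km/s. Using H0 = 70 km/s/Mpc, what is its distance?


d = v / H0 = 18300 / 70 = 261.4286

261.4286 Mpc


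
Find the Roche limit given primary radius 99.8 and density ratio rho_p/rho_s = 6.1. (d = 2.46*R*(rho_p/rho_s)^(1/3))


d_Roche = 2.46 * 99.8 * 6.1^(1/3) = 448.5824

448.5824


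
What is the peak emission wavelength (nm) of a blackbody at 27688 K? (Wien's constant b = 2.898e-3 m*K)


lam_max = b / T = 2.898e-3 / 27688 = 1.047e-07 m = 104.6663 nm

104.6663 nm


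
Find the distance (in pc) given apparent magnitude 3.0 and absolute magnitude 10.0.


d = 10^((m - M + 5)/5) = 10^((3.0 - 10.0 + 5)/5) = 0.3981

0.3981 pc


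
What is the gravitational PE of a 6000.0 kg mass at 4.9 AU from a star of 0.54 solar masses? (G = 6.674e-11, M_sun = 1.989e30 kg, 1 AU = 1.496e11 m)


M = 0.54 * 1.989e30 kg = 1.07406e+30 kg; r = 4.9 AU * 1.496e11 m/AU = 7.3304e+11 m. U = -GM*m/r = -(6.674e-11 * 1.07406e+30 * 6000.0) / 7.3304e+11 = -5.867e+11

-5.867e+11 J


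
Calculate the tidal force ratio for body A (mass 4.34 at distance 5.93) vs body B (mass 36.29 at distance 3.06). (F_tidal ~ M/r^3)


Ratio = (M1/r1^3) / (M2/r2^3) = (4.34/5.93^3) / (36.29/3.06^3) = 0.0164

0.0164


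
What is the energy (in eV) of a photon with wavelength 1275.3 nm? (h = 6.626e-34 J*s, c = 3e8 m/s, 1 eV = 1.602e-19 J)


E = hc/lambda = 6.626e-34 * 3e8 / 1.275e-06 = 1.559e-19 J = 0.973 eV

0.973 eV


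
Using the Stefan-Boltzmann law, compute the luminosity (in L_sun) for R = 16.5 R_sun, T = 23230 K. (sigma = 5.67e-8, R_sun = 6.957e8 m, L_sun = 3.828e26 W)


R = 16.5 * 6.957e8 m = 1.147905e+10 m. L = 4*pi*R^2*sigma*T^4 = 4*pi*(1.147905e+10)^2 * 5.67e-8 * 23230^4 = 2.734019811e+31 W. L/L_sun = 2.734019811e+31 / 3.828e26 = 71421.6252

71421.6252 L_sun


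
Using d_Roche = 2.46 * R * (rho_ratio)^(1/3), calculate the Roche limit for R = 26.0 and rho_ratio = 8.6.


d_Roche = 2.46 * 26.0 * 8.6^(1/3) = 131.0412

131.0412


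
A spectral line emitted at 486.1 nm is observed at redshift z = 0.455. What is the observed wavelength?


lam_obs = lam_emit * (1 + z) = 486.1 * (1 + 0.455) = 707.2755

707.2755 nm


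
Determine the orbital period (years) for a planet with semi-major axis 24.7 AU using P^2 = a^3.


P = a^(3/2) = 24.7^1.5 = 122.7568

122.7568 years


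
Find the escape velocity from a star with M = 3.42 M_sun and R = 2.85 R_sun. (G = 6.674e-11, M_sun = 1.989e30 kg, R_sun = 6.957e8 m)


M = 3.42 * 1.989e30 kg = 6.80238e+30 kg; R = 2.85 * 6.957e8 m = 1.982745e+09 m. v_esc = sqrt(2GM/R) = sqrt(2 * 6.674e-11 * 6.80238e+30 / 1.982745e+09) = 676713.9229

676713.9229 m/s


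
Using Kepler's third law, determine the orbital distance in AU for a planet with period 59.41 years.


a = P^(2/3) = 59.41^(2/3) = 15.2256

15.2256 AU


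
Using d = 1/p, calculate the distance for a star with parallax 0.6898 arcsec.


d = 1/p = 1/0.6898 = 1.4497

1.4497 pc


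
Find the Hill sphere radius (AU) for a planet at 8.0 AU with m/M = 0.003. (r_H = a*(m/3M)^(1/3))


r_H = a * (m/3M)^(1/3) = 8.0 * (0.003/3)^(1/3) = 0.8

0.8 AU


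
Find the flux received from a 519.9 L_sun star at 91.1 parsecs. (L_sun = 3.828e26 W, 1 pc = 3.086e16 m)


F = L / (4*pi*d^2) = 1.990e+29 / (4*pi*(2.811e+18)^2) = 2.004e-09

2.004e-09 W/m^2


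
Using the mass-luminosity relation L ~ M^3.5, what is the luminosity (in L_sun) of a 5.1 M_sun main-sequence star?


L/L_sun = (M/M_sun)^3.5 = 5.1^3.5 = 299.5681

299.5681 L_sun


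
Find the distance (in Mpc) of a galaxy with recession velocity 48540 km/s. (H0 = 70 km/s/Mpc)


d = v / H0 = 48540 / 70 = 693.4286

693.4286 Mpc


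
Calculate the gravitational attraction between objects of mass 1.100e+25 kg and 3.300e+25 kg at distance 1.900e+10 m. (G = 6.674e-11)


F = G*m1*m2/r^2 = 6.674e-11 * 1.100e+25 * 3.300e+25 / (1.900e+10)^2 = 6.674e-11 * 3.630e+50 / 3.610e+20 = 6.711e+19

6.711e+19 N


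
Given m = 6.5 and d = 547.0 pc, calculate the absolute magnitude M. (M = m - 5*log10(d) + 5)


M = m - 5*log10(d) + 5 = 6.5 - 5*log10(547.0) + 5 = -2.1899

-2.1899


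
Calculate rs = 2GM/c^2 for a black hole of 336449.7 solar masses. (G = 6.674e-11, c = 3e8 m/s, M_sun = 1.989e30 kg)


M = 336449.7 * 1.989e30 kg = 6.691984533e+35 kg. rs = 2GM/c^2 = 2 * 6.674e-11 * 6.691984533e+35 / (3e8)^2 = 9.925e+08

9.925e+08 m


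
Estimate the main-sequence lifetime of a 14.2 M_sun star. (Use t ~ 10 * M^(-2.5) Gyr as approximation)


t = 10 * M^(-2.5) = 10 * 14.2^(-2.5) = 0.0132

0.0132 Gyr


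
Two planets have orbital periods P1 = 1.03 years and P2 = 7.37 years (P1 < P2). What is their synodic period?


1/P_syn = |1/P1 - 1/P2| = |1/1.03 - 1/7.37| => P_syn = 1.1973

1.1973 years


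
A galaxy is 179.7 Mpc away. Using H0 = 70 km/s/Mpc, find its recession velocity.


v = H0 * d = 70 * 179.7 = 12579.0

12579.0 km/s


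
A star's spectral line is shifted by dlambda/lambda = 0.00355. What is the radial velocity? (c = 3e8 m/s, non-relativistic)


v = (dlambda/lambda) * c = 0.00355 * 3e8 = 1.065e+06

1.065e+06 m/s


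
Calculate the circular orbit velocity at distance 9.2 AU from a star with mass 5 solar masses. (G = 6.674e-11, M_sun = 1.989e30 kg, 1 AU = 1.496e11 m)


v = sqrt(GM/r) = sqrt(6.674e-11 * 9.945e+30 / 1.376e+12) = 21960.1744

21960.1744 m/s


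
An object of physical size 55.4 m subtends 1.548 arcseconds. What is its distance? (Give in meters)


D = size / theta_rad, theta_rad = 1.548 * pi/(180*3600) = 7.505e-06, D = 7.382e+06

7.382e+06 m


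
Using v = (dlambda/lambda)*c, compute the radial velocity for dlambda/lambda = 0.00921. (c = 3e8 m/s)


v = (dlambda/lambda) * c = 0.00921 * 3e8 = 2.763e+06

2.763e+06 m/s


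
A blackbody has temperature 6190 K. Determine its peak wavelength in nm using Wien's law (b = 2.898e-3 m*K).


lam_max = b / T = 2.898e-3 / 6190 = 4.682e-07 m = 468.1745 nm

468.1745 nm


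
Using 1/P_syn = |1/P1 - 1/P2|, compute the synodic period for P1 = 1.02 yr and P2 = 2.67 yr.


1/P_syn = |1/P1 - 1/P2| = |1/1.02 - 1/2.67| => P_syn = 1.6505

1.6505 years


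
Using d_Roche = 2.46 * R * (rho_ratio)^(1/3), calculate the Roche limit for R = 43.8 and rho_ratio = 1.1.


d_Roche = 2.46 * 43.8 * 1.1^(1/3) = 111.2261

111.2261


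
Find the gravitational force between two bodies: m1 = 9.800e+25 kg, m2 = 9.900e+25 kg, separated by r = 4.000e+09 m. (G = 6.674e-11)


F = G*m1*m2/r^2 = 6.674e-11 * 9.800e+25 * 9.900e+25 / (4.000e+09)^2 = 6.674e-11 * 9.702e+51 / 1.600e+19 = 4.047e+22

4.047e+22 N


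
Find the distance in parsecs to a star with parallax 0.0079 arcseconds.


d = 1/p = 1/0.0079 = 126.5823

126.5823 pc


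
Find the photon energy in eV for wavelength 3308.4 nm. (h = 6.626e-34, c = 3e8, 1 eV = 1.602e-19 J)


E = hc/lambda = 6.626e-34 * 3e8 / 3.308e-06 = 6.008e-20 J = 0.3751 eV

0.3751 eV


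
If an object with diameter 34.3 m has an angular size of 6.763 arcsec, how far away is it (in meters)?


D = size / theta_rad, theta_rad = 6.763 * pi/(180*3600) = 3.279e-05, D = 1.046e+06

1.046e+06 m


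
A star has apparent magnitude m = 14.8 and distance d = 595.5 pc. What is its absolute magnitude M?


M = m - 5*log10(d) + 5 = 14.8 - 5*log10(595.5) + 5 = 5.9256

5.9256


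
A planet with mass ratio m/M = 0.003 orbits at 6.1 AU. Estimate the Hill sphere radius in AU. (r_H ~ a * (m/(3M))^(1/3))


r_H = a * (m/3M)^(1/3) = 6.1 * (0.003/3)^(1/3) = 0.61

0.61 AU


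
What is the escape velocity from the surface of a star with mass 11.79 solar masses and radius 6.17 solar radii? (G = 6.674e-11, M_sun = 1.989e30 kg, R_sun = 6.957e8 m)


M = 11.79 * 1.989e30 kg = 2.345031e+31 kg; R = 6.17 * 6.957e8 m = 4.292469e+09 m. v_esc = sqrt(2GM/R) = sqrt(2 * 6.674e-11 * 2.345031e+31 / 4.292469e+09) = 853942.8556

853942.8556 m/s


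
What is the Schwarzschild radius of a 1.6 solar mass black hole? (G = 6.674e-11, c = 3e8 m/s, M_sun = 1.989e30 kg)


M = 1.6 * 1.989e30 kg = 3.1824e+30 kg. rs = 2GM/c^2 = 2 * 6.674e-11 * 3.1824e+30 / (3e8)^2 = 4719.8528

4719.8528 m


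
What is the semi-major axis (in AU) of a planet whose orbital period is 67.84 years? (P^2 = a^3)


a = P^(2/3) = 67.84^(2/3) = 16.6338

16.6338 AU


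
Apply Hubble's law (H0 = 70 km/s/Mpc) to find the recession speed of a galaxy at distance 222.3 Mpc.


v = H0 * d = 70 * 222.3 = 15561.0

15561.0 km/s


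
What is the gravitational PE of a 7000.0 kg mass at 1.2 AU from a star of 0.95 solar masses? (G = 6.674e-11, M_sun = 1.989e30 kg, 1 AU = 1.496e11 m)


M = 0.95 * 1.989e30 kg = 1.88955e+30 kg; r = 1.2 AU * 1.496e11 m/AU = 1.7952e+11 m. U = -GM*m/r = -(6.674e-11 * 1.88955e+30 * 7000.0) / 1.7952e+11 = -4.917e+12

-4.917e+12 J


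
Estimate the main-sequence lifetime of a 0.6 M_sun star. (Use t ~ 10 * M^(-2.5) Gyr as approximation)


t = 10 * M^(-2.5) = 10 * 0.6^(-2.5) = 35.861

35.861 Gyr


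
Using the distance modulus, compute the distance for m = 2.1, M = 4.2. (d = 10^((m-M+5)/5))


d = 10^((m - M + 5)/5) = 10^((2.1 - 4.2 + 5)/5) = 3.8019

3.8019 pc


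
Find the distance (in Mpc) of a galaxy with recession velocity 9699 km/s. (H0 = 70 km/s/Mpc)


d = v / H0 = 9699 / 70 = 138.5571

138.5571 Mpc


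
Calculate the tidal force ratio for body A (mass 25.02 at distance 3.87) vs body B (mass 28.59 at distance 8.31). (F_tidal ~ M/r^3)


Ratio = (M1/r1^3) / (M2/r2^3) = (25.02/3.87^3) / (28.59/8.31^3) = 8.6645

8.6645


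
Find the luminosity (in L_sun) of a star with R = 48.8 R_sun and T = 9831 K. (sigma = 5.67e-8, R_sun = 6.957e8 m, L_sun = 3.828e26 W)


R = 48.8 * 6.957e8 m = 3.395016e+10 m. L = 4*pi*R^2*sigma*T^4 = 4*pi*(3.395016e+10)^2 * 5.67e-8 * 9831^4 = 7.671271581e+30 W. L/L_sun = 7.671271581e+30 / 3.828e26 = 20039.8944

20039.8944 L_sun


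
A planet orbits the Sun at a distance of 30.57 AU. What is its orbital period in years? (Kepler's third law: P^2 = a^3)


P = a^(3/2) = 30.57^1.5 = 169.022

169.022 years


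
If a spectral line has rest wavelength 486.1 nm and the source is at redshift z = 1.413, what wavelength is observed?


lam_obs = lam_emit * (1 + z) = 486.1 * (1 + 1.413) = 1172.9593

1172.9593 nm


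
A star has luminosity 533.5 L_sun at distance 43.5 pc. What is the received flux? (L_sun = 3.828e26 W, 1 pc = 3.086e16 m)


F = L / (4*pi*d^2) = 2.042e+29 / (4*pi*(1.342e+18)^2) = 9.018e-09

9.018e-09 W/m^2


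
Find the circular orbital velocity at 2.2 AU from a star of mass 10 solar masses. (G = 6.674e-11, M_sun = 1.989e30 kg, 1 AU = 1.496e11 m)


v = sqrt(GM/r) = sqrt(6.674e-11 * 1.989e+31 / 3.291e+11) = 63508.7194

63508.7194 m/s


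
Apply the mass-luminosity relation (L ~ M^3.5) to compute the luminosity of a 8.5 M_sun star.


L/L_sun = (M/M_sun)^3.5 = 8.5^3.5 = 1790.4667

1790.4667 L_sun


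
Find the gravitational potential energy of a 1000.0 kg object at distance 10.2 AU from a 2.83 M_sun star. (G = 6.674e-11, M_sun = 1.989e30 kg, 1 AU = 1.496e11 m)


M = 2.83 * 1.989e30 kg = 5.62887e+30 kg; r = 10.2 AU * 1.496e11 m/AU = 1.52592e+12 m. U = -GM*m/r = -(6.674e-11 * 5.62887e+30 * 1000.0) / 1.52592e+12 = -2.462e+11

-2.462e+11 J


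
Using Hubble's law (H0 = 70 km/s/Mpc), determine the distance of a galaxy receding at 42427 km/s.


d = v / H0 = 42427 / 70 = 606.1

606.1 Mpc


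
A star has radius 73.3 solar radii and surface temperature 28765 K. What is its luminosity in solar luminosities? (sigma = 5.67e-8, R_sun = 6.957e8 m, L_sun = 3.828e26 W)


R = 73.3 * 6.957e8 m = 5.099481e+10 m. L = 4*pi*R^2*sigma*T^4 = 4*pi*(5.099481e+10)^2 * 5.67e-8 * 28765^4 = 1.268534819e+33 W. L/L_sun = 1.268534819e+33 / 3.828e26 = 3.314e+06

3.314e+06 L_sun


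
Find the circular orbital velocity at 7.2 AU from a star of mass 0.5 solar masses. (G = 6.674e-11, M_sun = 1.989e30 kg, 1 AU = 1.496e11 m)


v = sqrt(GM/r) = sqrt(6.674e-11 * 9.945e+29 / 1.077e+12) = 7849.8878

7849.8878 m/s


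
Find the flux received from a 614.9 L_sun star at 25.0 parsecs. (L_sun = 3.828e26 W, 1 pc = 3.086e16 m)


F = L / (4*pi*d^2) = 2.354e+29 / (4*pi*(7.715e+17)^2) = 3.147e-08

3.147e-08 W/m^2


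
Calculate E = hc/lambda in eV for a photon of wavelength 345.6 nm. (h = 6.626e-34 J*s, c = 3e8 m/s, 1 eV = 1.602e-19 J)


E = hc/lambda = 6.626e-34 * 3e8 / 3.456e-07 = 5.752e-19 J = 3.5903 eV

3.5903 eV


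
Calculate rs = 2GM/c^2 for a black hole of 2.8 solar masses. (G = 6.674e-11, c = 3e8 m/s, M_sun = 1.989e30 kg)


M = 2.8 * 1.989e30 kg = 5.5692e+30 kg. rs = 2GM/c^2 = 2 * 6.674e-11 * 5.5692e+30 / (3e8)^2 = 8259.7424

8259.7424 m


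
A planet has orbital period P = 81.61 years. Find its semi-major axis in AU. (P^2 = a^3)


a = P^(2/3) = 81.61^(2/3) = 18.8146

18.8146 AU


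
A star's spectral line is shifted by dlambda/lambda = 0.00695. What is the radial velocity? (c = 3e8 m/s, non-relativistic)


v = (dlambda/lambda) * c = 0.00695 * 3e8 = 2.085e+06

2.085e+06 m/s


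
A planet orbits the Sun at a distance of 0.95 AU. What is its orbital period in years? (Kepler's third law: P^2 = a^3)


P = a^(3/2) = 0.95^1.5 = 0.9259

0.9259 years


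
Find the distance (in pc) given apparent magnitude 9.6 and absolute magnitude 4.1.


d = 10^((m - M + 5)/5) = 10^((9.6 - 4.1 + 5)/5) = 125.8925

125.8925 pc


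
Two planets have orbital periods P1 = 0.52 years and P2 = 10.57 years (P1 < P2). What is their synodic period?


1/P_syn = |1/P1 - 1/P2| = |1/0.52 - 1/10.57| => P_syn = 0.5469

0.5469 years


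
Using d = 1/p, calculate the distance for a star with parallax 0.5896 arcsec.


d = 1/p = 1/0.5896 = 1.6961

1.6961 pc


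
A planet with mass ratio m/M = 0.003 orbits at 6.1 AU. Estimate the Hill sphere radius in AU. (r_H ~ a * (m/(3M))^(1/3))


r_H = a * (m/3M)^(1/3) = 6.1 * (0.003/3)^(1/3) = 0.61

0.61 AU


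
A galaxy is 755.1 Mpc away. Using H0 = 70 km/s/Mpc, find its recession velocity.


v = H0 * d = 70 * 755.1 = 52857.0

52857.0 km/s


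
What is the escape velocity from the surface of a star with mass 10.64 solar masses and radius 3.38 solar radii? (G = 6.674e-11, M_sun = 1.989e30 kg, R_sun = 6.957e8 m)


M = 10.64 * 1.989e30 kg = 2.116296e+31 kg; R = 3.38 * 6.957e8 m = 2.351466e+09 m. v_esc = sqrt(2GM/R) = sqrt(2 * 6.674e-11 * 2.116296e+31 / 2.351466e+09) = 1.096e+06

1.096e+06 m/s


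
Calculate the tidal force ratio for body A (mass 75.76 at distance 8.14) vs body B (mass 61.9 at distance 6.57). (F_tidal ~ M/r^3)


Ratio = (M1/r1^3) / (M2/r2^3) = (75.76/8.14^3) / (61.9/6.57^3) = 0.6435

0.6435


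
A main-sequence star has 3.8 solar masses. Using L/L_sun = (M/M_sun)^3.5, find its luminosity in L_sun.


L/L_sun = (M/M_sun)^3.5 = 3.8^3.5 = 106.9652

106.9652 L_sun


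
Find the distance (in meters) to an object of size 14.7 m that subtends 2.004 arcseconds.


D = size / theta_rad, theta_rad = 2.004 * pi/(180*3600) = 9.716e-06, D = 1.513e+06

1.513e+06 m


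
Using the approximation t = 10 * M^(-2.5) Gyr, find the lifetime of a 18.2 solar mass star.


t = 10 * M^(-2.5) = 10 * 18.2^(-2.5) = 0.0071

0.0071 Gyr


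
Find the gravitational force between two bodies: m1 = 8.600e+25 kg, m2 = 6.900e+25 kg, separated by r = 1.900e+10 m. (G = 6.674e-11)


F = G*m1*m2/r^2 = 6.674e-11 * 8.600e+25 * 6.900e+25 / (1.900e+10)^2 = 6.674e-11 * 5.934e+51 / 3.610e+20 = 1.097e+21

1.097e+21 N


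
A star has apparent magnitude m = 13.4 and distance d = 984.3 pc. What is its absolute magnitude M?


M = m - 5*log10(d) + 5 = 13.4 - 5*log10(984.3) + 5 = 3.4344

3.4344


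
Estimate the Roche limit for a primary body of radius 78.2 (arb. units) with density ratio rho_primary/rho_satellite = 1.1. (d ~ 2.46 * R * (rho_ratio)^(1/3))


d_Roche = 2.46 * 78.2 * 1.1^(1/3) = 198.5818

198.5818


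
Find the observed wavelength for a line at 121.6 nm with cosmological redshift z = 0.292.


lam_obs = lam_emit * (1 + z) = 121.6 * (1 + 0.292) = 157.1072

157.1072 nm


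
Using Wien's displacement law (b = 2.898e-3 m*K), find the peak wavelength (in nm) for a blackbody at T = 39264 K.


lam_max = b / T = 2.898e-3 / 39264 = 7.381e-08 m = 73.8081 nm

73.8081 nm


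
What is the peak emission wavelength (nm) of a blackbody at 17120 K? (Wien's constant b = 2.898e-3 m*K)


lam_max = b / T = 2.898e-3 / 17120 = 1.693e-07 m = 169.2757 nm

169.2757 nm


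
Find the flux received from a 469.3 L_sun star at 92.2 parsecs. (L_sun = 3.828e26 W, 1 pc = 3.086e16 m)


F = L / (4*pi*d^2) = 1.796e+29 / (4*pi*(2.845e+18)^2) = 1.766e-09

1.766e-09 W/m^2


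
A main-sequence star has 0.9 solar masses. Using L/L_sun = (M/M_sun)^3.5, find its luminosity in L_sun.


L/L_sun = (M/M_sun)^3.5 = 0.9^3.5 = 0.6916

0.6916 L_sun


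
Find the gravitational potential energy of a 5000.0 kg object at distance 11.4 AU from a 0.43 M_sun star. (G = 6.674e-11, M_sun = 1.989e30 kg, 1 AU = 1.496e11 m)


M = 0.43 * 1.989e30 kg = 8.5527e+29 kg; r = 11.4 AU * 1.496e11 m/AU = 1.70544e+12 m. U = -GM*m/r = -(6.674e-11 * 8.5527e+29 * 5000.0) / 1.70544e+12 = -1.673e+11

-1.673e+11 J


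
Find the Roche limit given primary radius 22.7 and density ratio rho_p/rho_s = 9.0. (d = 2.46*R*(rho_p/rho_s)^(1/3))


d_Roche = 2.46 * 22.7 * 9.0^(1/3) = 116.156

116.156


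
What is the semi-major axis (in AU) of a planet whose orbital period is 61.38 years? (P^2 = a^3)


a = P^(2/3) = 61.38^(2/3) = 15.5603

15.5603 AU


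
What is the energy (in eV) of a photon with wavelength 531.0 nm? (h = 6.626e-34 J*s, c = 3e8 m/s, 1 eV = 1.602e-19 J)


E = hc/lambda = 6.626e-34 * 3e8 / 5.310e-07 = 3.744e-19 J = 2.3368 eV

2.3368 eV


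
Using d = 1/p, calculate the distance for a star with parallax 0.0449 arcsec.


d = 1/p = 1/0.0449 = 22.2717

22.2717 pc


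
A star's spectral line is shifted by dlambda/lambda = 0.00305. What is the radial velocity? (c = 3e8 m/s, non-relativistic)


v = (dlambda/lambda) * c = 0.00305 * 3e8 = 915000.0

915000.0 m/s


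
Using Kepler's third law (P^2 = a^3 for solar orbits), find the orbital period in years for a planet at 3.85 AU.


P = a^(3/2) = 3.85^1.5 = 7.5542

7.5542 years


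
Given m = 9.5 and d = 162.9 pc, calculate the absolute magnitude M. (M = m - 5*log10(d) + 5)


M = m - 5*log10(d) + 5 = 9.5 - 5*log10(162.9) + 5 = 3.4404

3.4404


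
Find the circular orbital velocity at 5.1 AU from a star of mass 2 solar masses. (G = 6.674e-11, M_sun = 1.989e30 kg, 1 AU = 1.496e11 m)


v = sqrt(GM/r) = sqrt(6.674e-11 * 3.978e+30 / 7.630e+11) = 18654.1131

18654.1131 m/s


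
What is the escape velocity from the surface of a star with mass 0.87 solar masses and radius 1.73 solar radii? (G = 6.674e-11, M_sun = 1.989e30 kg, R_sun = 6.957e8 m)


M = 0.87 * 1.989e30 kg = 1.73043e+30 kg; R = 1.73 * 6.957e8 m = 1.203561e+09 m. v_esc = sqrt(2GM/R) = sqrt(2 * 6.674e-11 * 1.73043e+30 / 1.203561e+09) = 438077.6166

438077.6166 m/s


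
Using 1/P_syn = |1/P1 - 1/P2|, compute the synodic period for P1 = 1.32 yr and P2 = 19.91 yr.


1/P_syn = |1/P1 - 1/P2| = |1/1.32 - 1/19.91| => P_syn = 1.4137

1.4137 years


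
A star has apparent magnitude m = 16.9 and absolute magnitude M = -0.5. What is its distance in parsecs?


d = 10^((m - M + 5)/5) = 10^((16.9 - -0.5 + 5)/5) = 30199.5172

30199.5172 pc


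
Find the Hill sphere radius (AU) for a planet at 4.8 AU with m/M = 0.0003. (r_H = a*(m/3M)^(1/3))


r_H = a * (m/3M)^(1/3) = 4.8 * (0.0003/3)^(1/3) = 0.2228

0.2228 AU


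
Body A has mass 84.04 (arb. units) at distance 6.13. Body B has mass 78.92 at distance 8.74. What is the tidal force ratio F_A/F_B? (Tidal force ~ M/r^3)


Ratio = (M1/r1^3) / (M2/r2^3) = (84.04/6.13^3) / (78.92/8.74^3) = 3.0864

3.0864


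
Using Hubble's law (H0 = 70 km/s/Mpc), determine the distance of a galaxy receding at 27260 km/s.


d = v / H0 = 27260 / 70 = 389.4286

389.4286 Mpc


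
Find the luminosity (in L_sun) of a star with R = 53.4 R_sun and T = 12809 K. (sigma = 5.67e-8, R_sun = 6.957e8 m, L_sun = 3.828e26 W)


R = 53.4 * 6.957e8 m = 3.715038e+10 m. L = 4*pi*R^2*sigma*T^4 = 4*pi*(3.715038e+10)^2 * 5.67e-8 * 12809^4 = 2.647160942e+31 W. L/L_sun = 2.647160942e+31 / 3.828e26 = 69152.5847

69152.5847 L_sun


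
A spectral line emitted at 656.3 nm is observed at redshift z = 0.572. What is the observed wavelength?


lam_obs = lam_emit * (1 + z) = 656.3 * (1 + 0.572) = 1031.7036

1031.7036 nm


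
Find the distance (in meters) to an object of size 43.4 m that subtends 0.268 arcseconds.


D = size / theta_rad, theta_rad = 0.268 * pi/(180*3600) = 1.299e-06, D = 3.340e+07

3.340e+07 m


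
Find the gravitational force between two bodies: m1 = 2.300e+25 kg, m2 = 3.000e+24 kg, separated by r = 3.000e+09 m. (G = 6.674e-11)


F = G*m1*m2/r^2 = 6.674e-11 * 2.300e+25 * 3.000e+24 / (3.000e+09)^2 = 6.674e-11 * 6.900e+49 / 9.000e+18 = 5.117e+20

5.117e+20 N


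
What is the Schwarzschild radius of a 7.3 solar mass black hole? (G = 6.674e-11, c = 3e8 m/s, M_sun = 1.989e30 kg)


M = 7.3 * 1.989e30 kg = 1.45197e+31 kg. rs = 2GM/c^2 = 2 * 6.674e-11 * 1.45197e+31 / (3e8)^2 = 21534.3284

21534.3284 m


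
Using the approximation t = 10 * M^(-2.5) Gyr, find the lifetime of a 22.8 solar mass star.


t = 10 * M^(-2.5) = 10 * 22.8^(-2.5) = 0.004

0.004 Gyr


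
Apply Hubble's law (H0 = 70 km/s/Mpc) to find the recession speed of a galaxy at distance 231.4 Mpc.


v = H0 * d = 70 * 231.4 = 16198.0

16198.0 km/s


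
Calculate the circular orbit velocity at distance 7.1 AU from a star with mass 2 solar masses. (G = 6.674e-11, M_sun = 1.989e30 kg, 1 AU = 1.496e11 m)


v = sqrt(GM/r) = sqrt(6.674e-11 * 3.978e+30 / 1.062e+12) = 15809.9508

15809.9508 m/s


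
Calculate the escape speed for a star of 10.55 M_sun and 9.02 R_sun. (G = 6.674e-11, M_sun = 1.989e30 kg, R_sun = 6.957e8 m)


M = 10.55 * 1.989e30 kg = 2.098395e+31 kg; R = 9.02 * 6.957e8 m = 6.275214e+09 m. v_esc = sqrt(2GM/R) = sqrt(2 * 6.674e-11 * 2.098395e+31 / 6.275214e+09) = 668093.813

668093.813 m/s


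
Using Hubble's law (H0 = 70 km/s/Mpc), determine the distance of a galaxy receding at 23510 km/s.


d = v / H0 = 23510 / 70 = 335.8571

335.8571 Mpc
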